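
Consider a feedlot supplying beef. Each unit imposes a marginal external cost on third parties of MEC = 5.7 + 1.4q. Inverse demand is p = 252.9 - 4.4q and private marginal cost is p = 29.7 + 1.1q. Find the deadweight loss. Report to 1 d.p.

Market equilibrium (private): 29.7 + 1.1q = 252.9 - 4.4q → q_m = 40.5818.
Social marginal cost = private MC + MEC = 35.4 + 2.5q.
Set SMC = demand: 35.4 + 2.5q = 252.9 - 4.4q → q* = 31.5217.
Between q* and q_m the wedge SMC − demand runs linearly from 0 to MEC(q_m), so the loss is a triangle.
DWL = ½ × 9.0601 × 62.5145 = 283.1938.

DWL = 283.2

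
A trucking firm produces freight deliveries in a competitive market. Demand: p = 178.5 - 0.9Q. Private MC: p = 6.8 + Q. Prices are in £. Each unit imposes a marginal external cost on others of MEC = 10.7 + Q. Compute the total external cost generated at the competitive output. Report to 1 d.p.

£5050.2

Market equilibrium (private): 6.8 + Q = 178.5 - 0.9Q → Q_m = 90.3684.
Total external cost = ∫₀^{Q_m} (10.7 + 1.0Q) dQ = 10.7×90.3684 + ½×1.0×90.3684² = 5050.1657.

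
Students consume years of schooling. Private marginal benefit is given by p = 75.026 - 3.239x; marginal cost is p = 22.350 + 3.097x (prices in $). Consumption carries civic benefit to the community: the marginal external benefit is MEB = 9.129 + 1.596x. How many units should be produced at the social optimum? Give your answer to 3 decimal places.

x* = 13.039

Social marginal benefit = demand + MEB = 84.155 - 1.643x.
Set SMB = MC: 84.155 - 1.643x = 22.350 + 3.097x → x* = 13.0390.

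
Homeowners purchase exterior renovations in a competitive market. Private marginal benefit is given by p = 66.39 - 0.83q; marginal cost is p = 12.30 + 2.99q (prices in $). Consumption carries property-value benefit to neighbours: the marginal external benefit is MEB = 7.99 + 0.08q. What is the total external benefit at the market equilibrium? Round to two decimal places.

$121.16

Market equilibrium (private): 12.30 + 2.99q = 66.39 - 0.83q → q_m = 14.1597.
Total external benefit = ∫₀^{q_m} (7.99 + 0.08q) dq = 7.99×14.1597 + ½×0.08×14.1597² = 121.1559.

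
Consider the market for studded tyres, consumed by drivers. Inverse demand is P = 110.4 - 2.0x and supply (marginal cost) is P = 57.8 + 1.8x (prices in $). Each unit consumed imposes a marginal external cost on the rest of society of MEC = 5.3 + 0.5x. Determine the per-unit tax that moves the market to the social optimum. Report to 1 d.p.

Social marginal benefit = demand − MEC = 105.1 - 2.5x.
Set SMB = MC: 105.1 - 2.5x = 57.8 + 1.8x → x* = 11.0000.
The Pigouvian tax equals MEC at x*: 5.3 + 0.5×11.0000 = 10.8000.

tax = $10.8 per unit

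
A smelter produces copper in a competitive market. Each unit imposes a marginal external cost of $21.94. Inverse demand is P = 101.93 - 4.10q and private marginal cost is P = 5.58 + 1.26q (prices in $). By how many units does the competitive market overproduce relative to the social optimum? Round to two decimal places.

4.09 units

Market equilibrium (private): 5.58 + 1.26q = 101.93 - 4.10q → q_m = 17.9757.
Social marginal cost = private MC + MEC = 27.52 + 1.26q.
Set SMC = demand: 27.52 + 1.26q = 101.93 - 4.10q → q* = 13.8825.
Gap = |17.9757 − 13.8825| = 4.0932.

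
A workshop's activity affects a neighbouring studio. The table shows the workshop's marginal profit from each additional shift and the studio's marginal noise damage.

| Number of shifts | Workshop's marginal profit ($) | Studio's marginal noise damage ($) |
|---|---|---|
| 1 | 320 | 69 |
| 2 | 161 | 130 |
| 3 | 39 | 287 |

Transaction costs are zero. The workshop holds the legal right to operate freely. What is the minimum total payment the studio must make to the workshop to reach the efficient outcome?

$39

Left alone the workshop would choose level 3 (marginal profit stays positive).
Efficient level: k* = 2 (marginal profit ≥ marginal noise damage through 2).
The studio must at least cover the workshop's forgone profit from cutting 3→2: 39 = 39.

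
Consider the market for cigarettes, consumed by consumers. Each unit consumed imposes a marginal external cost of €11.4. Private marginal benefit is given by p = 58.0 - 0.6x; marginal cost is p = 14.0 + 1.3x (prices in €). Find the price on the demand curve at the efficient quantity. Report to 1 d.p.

P = €47.7

Social marginal benefit = demand − MEC = 46.6 - 0.6x.
Set SMB = MC: 46.6 - 0.6x = 14.0 + 1.3x → x* = 17.1579.
Consumer price on the demand curve at x*: 58.0 − 0.6×17.1579 = 47.7053.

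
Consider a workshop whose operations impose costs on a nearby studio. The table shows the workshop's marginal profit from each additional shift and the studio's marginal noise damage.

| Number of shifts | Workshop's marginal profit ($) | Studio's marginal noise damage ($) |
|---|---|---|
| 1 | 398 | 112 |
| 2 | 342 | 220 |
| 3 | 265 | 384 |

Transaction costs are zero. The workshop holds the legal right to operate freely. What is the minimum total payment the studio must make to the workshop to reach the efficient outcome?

Left alone the workshop would choose level 3 (marginal profit stays positive).
Efficient level: k* = 2 (marginal profit ≥ marginal noise damage through 2).
The studio must at least cover the workshop's forgone profit from cutting 3→2: 265 = 265.

$265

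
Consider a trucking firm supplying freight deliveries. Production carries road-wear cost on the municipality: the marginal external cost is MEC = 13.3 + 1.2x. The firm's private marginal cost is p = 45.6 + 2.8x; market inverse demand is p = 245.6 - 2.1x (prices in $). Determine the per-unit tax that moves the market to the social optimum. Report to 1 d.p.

tax = $50.0 per unit

Social marginal cost = private MC + MEC = 58.9 + 4.0x.
Set SMC = demand: 58.9 + 4.0x = 245.6 - 2.1x → x* = 30.6066.
The Pigouvian tax equals MEC at x*: 13.3 + 1.2×30.6066 = 50.0279.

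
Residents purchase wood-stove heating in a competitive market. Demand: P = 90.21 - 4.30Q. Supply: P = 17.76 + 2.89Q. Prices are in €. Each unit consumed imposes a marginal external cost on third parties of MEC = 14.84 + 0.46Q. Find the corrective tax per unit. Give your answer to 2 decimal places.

tax = €18.30 per unit

Social marginal benefit = demand − MEC = 75.37 - 4.76Q.
Set SMB = MC: 75.37 - 4.76Q = 17.76 + 2.89Q → Q* = 7.5307.
The Pigouvian tax equals MEC at Q*: 14.84 + 0.46×7.5307 = 18.3041.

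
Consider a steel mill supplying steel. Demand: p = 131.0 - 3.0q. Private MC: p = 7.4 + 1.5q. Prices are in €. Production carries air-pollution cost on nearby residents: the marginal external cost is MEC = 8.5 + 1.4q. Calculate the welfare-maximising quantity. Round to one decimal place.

Social marginal cost = private MC + MEC = 15.9 + 2.9q.
Set SMC = demand: 15.9 + 2.9q = 131.0 - 3.0q → q* = 19.5085.

q* = 19.5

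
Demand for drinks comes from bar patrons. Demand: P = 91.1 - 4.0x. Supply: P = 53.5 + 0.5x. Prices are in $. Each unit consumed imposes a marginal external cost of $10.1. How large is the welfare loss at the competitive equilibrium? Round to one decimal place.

Market equilibrium (private): 53.5 + 0.5x = 91.1 - 4.0x → x_m = 8.3556.
Social marginal benefit = demand − MEC = 81.0 - 4.0x.
Set SMB = MC: 81.0 - 4.0x = 53.5 + 0.5x → x* = 6.1111.
The welfare-loss triangle has base |x_m − x*| and height MEC(x_m) (the vertical gap between SMB and MC is zero at x* and MEC at x_m).
DWL = ½ × 2.2445 × 10.1000 = 11.3347.

DWL = $11.3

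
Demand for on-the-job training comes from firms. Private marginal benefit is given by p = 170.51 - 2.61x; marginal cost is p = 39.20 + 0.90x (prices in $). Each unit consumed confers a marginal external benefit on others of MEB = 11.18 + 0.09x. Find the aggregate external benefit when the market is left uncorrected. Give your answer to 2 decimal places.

$481.23

Market equilibrium (private): 39.20 + 0.90x = 170.51 - 2.61x → x_m = 37.4103.
Total external benefit = ∫₀^{x_m} (11.18 + 0.09x) dx = 11.18×37.4103 + ½×0.09×37.4103² = 481.2260.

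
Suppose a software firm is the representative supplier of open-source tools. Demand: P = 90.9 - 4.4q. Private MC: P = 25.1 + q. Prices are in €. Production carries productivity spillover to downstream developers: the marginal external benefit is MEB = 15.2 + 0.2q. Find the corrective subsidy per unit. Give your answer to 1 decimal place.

subsidy = €18.3 per unit

Social marginal cost = private MC − MEB = 9.9 + 0.8q.
Set SMC = demand: 9.9 + 0.8q = 90.9 - 4.4q → q* = 15.5769.
The Pigouvian subsidy equals MEB at q*: 15.2 + 0.2×15.5769 = 18.3154.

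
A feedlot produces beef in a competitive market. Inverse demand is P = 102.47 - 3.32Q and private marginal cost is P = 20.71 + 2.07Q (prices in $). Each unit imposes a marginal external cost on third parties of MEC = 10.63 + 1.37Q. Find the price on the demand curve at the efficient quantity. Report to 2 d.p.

P = $67.54

Social marginal cost = private MC + MEC = 31.34 + 3.44Q.
Set SMC = demand: 31.34 + 3.44Q = 102.47 - 3.32Q → Q* = 10.5222.
Consumer price on the demand curve at Q*: 102.47 − 3.32×10.5222 = 67.5363.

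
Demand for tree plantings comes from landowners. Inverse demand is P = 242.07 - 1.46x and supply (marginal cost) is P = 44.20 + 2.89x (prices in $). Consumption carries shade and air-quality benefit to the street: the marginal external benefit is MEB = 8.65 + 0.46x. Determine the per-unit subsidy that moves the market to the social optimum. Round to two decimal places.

subsidy = $33.07 per unit

Social marginal benefit = demand + MEB = 250.72 - x.
Set SMB = MC: 250.72 - x = 44.20 + 2.89x → x* = 53.0900.
The Pigouvian subsidy equals MEB at x*: 8.65 + 0.46×53.0900 = 33.0714.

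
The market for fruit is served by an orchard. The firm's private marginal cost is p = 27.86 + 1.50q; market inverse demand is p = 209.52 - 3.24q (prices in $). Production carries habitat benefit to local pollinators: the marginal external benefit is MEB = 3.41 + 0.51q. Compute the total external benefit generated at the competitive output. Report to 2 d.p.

Market equilibrium (private): 27.86 + 1.50q = 209.52 - 3.24q → q_m = 38.3249.
Total external benefit = ∫₀^{q_m} (3.41 + 0.51q) dq = 3.41×38.3249 + ½×0.51×38.3249² = 505.2314.

$505.23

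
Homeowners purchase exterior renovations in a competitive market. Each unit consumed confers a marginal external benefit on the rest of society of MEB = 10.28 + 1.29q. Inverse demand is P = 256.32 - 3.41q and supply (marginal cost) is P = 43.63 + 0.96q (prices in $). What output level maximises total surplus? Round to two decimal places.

q* = 72.39

Social marginal benefit = demand + MEB = 266.60 - 2.12q.
Set SMB = MC: 266.60 - 2.12q = 43.63 + 0.96q → q* = 72.3929.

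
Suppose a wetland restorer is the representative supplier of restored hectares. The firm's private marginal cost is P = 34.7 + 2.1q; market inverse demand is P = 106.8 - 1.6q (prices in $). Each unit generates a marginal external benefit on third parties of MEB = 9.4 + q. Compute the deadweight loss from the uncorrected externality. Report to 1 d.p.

Market equilibrium (private): 34.7 + 2.1q = 106.8 - 1.6q → q_m = 19.4865.
Social marginal cost = private MC − MEB = 25.3 + 1.1q.
Set SMC = demand: 25.3 + 1.1q = 106.8 - 1.6q → q* = 30.1852.
The welfare-loss triangle has base |q_m − q*| and height MEB(q_m) (the vertical gap between SMC and demand is zero at q* and MEB at q_m).
DWL = ½ × 10.6987 × 28.8865 = 154.5240.

DWL = $154.5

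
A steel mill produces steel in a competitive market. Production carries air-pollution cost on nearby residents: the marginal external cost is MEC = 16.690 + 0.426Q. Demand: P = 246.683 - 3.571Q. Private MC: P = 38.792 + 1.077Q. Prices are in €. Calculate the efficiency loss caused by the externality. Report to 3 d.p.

DWL = €125.898

Market equilibrium (private): 38.792 + 1.077Q = 246.683 - 3.571Q → Q_m = 44.7270.
Social marginal cost = private MC + MEC = 55.482 + 1.503Q.
Set SMC = demand: 55.482 + 1.503Q = 246.683 - 3.571Q → Q* = 37.6825.
Between Q* and Q_m the wedge SMC − demand runs linearly from 0 to MEC(Q_m), so the loss is a triangle.
DWL = ½ × 7.0445 × 35.7437 = 125.8982.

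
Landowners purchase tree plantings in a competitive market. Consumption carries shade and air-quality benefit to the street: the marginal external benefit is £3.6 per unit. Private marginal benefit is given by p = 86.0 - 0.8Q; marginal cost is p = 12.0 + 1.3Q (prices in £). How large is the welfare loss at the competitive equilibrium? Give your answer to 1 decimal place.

Market equilibrium (private): 12.0 + 1.3Q = 86.0 - 0.8Q → Q_m = 35.2381.
Social marginal benefit = demand + MEB = 89.6 - 0.8Q.
Set SMB = MC: 89.6 - 0.8Q = 12.0 + 1.3Q → Q* = 36.9524.
The loss is the area between SMB and MC from Q* to Q_m; with linear curves that's a triangle of height MEB(Q_m).
DWL = ½ × 1.7143 × 3.6000 = 3.0857.

DWL = £3.1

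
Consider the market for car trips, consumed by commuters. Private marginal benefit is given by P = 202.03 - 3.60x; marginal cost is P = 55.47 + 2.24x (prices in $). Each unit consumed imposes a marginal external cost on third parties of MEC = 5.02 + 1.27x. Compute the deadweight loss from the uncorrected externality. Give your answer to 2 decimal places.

Market equilibrium (private): 55.47 + 2.24x = 202.03 - 3.60x → x_m = 25.0959.
Social marginal benefit = demand − MEC = 197.01 - 4.87x.
Set SMB = MC: 197.01 - 4.87x = 55.47 + 2.24x → x* = 19.9072.
Between x* and x_m the wedge MC − SMB runs linearly from 0 to MEC(x_m), so the loss is a triangle.
DWL = ½ × 5.1887 × 36.8918 = 95.7102.

DWL = $95.71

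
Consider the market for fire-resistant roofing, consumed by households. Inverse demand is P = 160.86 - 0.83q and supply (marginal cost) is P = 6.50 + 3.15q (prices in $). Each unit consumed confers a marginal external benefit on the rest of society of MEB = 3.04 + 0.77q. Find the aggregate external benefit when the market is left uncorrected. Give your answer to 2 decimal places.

$697.02

Market equilibrium (private): 6.50 + 3.15q = 160.86 - 0.83q → q_m = 38.7839.
Total external benefit = ∫₀^{q_m} (3.04 + 0.77q) dq = 3.04×38.7839 + ½×0.77×38.7839² = 697.0166.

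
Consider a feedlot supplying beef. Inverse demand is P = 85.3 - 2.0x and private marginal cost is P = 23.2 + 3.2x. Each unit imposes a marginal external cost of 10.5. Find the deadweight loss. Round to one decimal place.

DWL = 10.6

Market equilibrium (private): 23.2 + 3.2x = 85.3 - 2.0x → x_m = 11.9423.
Social marginal cost = private MC + MEC = 33.7 + 3.2x.
Set SMC = demand: 33.7 + 3.2x = 85.3 - 2.0x → x* = 9.9231.
The loss is the area between SMC and demand from x* to x_m; with linear curves that's a triangle of height MEC(x_m).
DWL = ½ × 2.0192 × 10.5000 = 10.6008.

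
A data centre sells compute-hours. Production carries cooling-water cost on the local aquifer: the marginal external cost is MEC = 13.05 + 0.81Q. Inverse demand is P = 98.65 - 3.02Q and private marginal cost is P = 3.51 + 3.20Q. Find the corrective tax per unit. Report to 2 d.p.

tax = 22.51 per unit

Social marginal cost = private MC + MEC = 16.56 + 4.01Q.
Set SMC = demand: 16.56 + 4.01Q = 98.65 - 3.02Q → Q* = 11.6771.
The Pigouvian tax equals MEC at Q*: 13.05 + 0.81×11.6771 = 22.5085.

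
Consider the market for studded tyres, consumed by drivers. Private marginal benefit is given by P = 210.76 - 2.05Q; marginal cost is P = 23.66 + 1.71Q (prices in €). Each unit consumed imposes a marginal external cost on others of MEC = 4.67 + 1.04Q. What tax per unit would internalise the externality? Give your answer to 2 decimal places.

Social marginal benefit = demand − MEC = 206.09 - 3.09Q.
Set SMB = MC: 206.09 - 3.09Q = 23.66 + 1.71Q → Q* = 38.0063.
The Pigouvian tax equals MEC at Q*: 4.67 + 1.04×38.0063 = 44.1966.

tax = €44.20 per unit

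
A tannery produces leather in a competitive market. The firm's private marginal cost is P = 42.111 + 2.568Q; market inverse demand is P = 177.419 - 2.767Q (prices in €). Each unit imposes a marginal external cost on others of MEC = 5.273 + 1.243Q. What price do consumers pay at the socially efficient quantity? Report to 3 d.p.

P = €122.720

Social marginal cost = private MC + MEC = 47.384 + 3.811Q.
Set SMC = demand: 47.384 + 3.811Q = 177.419 - 2.767Q → Q* = 19.7682.
Consumer price on the demand curve at Q*: 177.419 − 2.767×19.7682 = 122.7204.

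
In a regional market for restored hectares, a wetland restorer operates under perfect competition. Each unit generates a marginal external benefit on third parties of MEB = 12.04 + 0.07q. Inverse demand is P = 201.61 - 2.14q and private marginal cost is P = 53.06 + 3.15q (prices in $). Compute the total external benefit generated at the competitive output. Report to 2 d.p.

Market equilibrium (private): 53.06 + 3.15q = 201.61 - 2.14q → q_m = 28.0813.
Total external benefit = ∫₀^{q_m} (12.04 + 0.07q) dq = 12.04×28.0813 + ½×0.07×28.0813² = 365.6984.

$365.70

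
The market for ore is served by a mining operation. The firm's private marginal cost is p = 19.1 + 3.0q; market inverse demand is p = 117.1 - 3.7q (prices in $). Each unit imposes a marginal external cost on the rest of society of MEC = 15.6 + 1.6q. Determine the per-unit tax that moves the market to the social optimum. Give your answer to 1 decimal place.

tax = $31.5 per unit

Social marginal cost = private MC + MEC = 34.7 + 4.6q.
Set SMC = demand: 34.7 + 4.6q = 117.1 - 3.7q → q* = 9.9277.
The Pigouvian tax equals MEC at q*: 15.6 + 1.6×9.9277 = 31.4843.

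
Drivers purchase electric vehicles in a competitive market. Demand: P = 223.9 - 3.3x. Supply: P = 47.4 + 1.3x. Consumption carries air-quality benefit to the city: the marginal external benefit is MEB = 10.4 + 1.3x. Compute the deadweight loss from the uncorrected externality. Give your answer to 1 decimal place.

Market equilibrium (private): 47.4 + 1.3x = 223.9 - 3.3x → x_m = 38.3696.
Social marginal benefit = demand + MEB = 234.3 - 2.0x.
Set SMB = MC: 234.3 - 2.0x = 47.4 + 1.3x → x* = 56.6364.
The welfare-loss triangle has base |x_m − x*| and height MEB(x_m) (the vertical gap between SMB and MC is zero at x* and MEB at x_m).
DWL = ½ × 18.2668 × 60.2804 = 550.5650.

DWL = 550.6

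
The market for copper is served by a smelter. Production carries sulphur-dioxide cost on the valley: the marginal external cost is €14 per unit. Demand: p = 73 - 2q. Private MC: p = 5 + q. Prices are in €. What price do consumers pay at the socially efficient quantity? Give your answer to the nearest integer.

Social marginal cost = private MC + MEC = 19 + q.
Set SMC = demand: 19 + q = 73 - 2q → q* = 18.0000.
Consumer price on the demand curve at q*: 73 − 2×18.0000 = 37.0000.

P = €37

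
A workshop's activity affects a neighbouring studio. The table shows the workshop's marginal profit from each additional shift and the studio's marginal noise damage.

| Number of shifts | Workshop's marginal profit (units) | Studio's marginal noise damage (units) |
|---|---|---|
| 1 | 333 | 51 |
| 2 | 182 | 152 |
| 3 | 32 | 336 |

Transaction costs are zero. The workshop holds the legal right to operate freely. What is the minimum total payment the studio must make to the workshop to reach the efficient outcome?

Left alone the workshop would choose level 3 (marginal profit stays positive).
Efficient level: k* = 2 (marginal profit ≥ marginal noise damage through 2).
The studio must at least cover the workshop's forgone profit from cutting 3→2: 32 = 32.

32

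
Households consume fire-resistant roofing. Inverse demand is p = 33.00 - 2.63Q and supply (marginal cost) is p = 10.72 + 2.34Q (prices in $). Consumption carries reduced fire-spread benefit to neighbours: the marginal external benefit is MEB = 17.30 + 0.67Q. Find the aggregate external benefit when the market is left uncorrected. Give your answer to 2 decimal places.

$84.29

Market equilibrium (private): 10.72 + 2.34Q = 33.00 - 2.63Q → Q_m = 4.4829.
Total external benefit = ∫₀^{Q_m} (17.30 + 0.67Q) dQ = 17.30×4.4829 + ½×0.67×4.4829² = 84.2865.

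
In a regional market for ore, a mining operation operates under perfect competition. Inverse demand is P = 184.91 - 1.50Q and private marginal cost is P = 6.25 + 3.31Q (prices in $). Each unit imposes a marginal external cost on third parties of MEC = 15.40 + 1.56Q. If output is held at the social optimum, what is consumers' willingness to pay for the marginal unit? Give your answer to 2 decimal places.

P = $146.47

Social marginal cost = private MC + MEC = 21.65 + 4.87Q.
Set SMC = demand: 21.65 + 4.87Q = 184.91 - 1.50Q → Q* = 25.6295.
Consumer price on the demand curve at Q*: 184.91 − 1.50×25.6295 = 146.4658.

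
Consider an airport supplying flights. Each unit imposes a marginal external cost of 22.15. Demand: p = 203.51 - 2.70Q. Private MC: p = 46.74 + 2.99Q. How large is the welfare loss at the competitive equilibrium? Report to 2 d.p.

Market equilibrium (private): 46.74 + 2.99Q = 203.51 - 2.70Q → Q_m = 27.5518.
Social marginal cost = private MC + MEC = 68.89 + 2.99Q.
Set SMC = demand: 68.89 + 2.99Q = 203.51 - 2.70Q → Q* = 23.6591.
The loss is the area between SMC and demand from Q* to Q_m; with linear curves that's a triangle of height MEC(Q_m).
DWL = ½ × 3.8927 × 22.1500 = 43.1117.

DWL = 43.11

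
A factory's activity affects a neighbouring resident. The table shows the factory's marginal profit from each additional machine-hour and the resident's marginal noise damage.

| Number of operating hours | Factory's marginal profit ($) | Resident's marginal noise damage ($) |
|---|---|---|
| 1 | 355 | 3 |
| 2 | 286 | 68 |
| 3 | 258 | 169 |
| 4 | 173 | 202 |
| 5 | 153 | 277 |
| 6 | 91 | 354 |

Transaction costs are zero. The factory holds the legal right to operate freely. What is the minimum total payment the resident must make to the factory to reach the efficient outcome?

Left alone the factory would choose level 6 (marginal profit stays positive).
Efficient level: k* = 3 (marginal profit ≥ marginal noise damage through 3).
The resident must at least cover the factory's forgone profit from cutting 6→3: 173 + 153 + 91 = 417.

$417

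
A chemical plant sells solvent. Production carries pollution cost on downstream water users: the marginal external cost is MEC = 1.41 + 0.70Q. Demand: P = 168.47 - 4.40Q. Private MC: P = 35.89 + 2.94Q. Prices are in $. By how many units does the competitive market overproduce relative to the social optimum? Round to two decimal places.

Market equilibrium (private): 35.89 + 2.94Q = 168.47 - 4.40Q → Q_m = 18.0627.
Social marginal cost = private MC + MEC = 37.30 + 3.64Q.
Set SMC = demand: 37.30 + 3.64Q = 168.47 - 4.40Q → Q* = 16.3147.
Gap = |18.0627 − 16.3147| = 1.7480.

1.75 units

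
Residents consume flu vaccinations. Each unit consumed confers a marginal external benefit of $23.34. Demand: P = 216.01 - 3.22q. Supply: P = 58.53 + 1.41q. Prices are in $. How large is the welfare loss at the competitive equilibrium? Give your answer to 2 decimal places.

DWL = $58.83

Market equilibrium (private): 58.53 + 1.41q = 216.01 - 3.22q → q_m = 34.0130.
Social marginal benefit = demand + MEB = 239.35 - 3.22q.
Set SMB = MC: 239.35 - 3.22q = 58.53 + 1.41q → q* = 39.0540.
The loss is the area between SMB and MC from q* to q_m; with linear curves that's a triangle of height MEB(q_m).
DWL = ½ × 5.0410 × 23.3400 = 58.8285.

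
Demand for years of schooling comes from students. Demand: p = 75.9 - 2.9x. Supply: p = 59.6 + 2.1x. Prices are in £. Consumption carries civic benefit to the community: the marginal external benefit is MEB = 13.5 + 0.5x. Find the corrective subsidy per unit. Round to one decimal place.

subsidy = £16.8 per unit

Social marginal benefit = demand + MEB = 89.4 - 2.4x.
Set SMB = MC: 89.4 - 2.4x = 59.6 + 2.1x → x* = 6.6222.
The Pigouvian subsidy equals MEB at x*: 13.5 + 0.5×6.6222 = 16.8111.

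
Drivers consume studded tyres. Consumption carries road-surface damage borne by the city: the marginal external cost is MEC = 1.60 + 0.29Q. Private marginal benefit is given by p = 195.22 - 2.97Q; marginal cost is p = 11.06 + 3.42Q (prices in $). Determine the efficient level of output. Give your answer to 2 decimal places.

Q* = 27.33

Social marginal benefit = demand − MEC = 193.62 - 3.26Q.
Set SMB = MC: 193.62 - 3.26Q = 11.06 + 3.42Q → Q* = 27.3293.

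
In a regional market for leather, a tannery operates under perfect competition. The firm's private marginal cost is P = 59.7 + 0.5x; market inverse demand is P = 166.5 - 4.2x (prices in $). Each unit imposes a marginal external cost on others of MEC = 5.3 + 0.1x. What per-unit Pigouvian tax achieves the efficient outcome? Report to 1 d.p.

Social marginal cost = private MC + MEC = 65.0 + 0.6x.
Set SMC = demand: 65.0 + 0.6x = 166.5 - 4.2x → x* = 21.1458.
The Pigouvian tax equals MEC at x*: 5.3 + 0.1×21.1458 = 7.4146.

tax = $7.4 per unit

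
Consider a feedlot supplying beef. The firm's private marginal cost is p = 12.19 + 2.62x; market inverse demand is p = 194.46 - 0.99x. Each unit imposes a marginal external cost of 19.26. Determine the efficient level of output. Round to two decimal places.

x* = 45.16

Social marginal cost = private MC + MEC = 31.45 + 2.62x.
Set SMC = demand: 31.45 + 2.62x = 194.46 - 0.99x → x* = 45.1551.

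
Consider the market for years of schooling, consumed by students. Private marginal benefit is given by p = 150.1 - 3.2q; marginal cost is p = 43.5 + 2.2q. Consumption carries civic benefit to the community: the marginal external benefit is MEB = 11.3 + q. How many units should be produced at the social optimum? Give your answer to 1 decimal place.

Social marginal benefit = demand + MEB = 161.4 - 2.2q.
Set SMB = MC: 161.4 - 2.2q = 43.5 + 2.2q → q* = 26.7955.

q* = 26.8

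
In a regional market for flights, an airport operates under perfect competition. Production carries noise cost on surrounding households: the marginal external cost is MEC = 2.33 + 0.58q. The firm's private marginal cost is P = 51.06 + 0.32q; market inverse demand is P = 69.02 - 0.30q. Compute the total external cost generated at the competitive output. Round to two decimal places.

310.84

Market equilibrium (private): 51.06 + 0.32q = 69.02 - 0.30q → q_m = 28.9677.
Total external cost = ∫₀^{q_m} (2.33 + 0.58q) dq = 2.33×28.9677 + ½×0.58×28.9677² = 310.8418.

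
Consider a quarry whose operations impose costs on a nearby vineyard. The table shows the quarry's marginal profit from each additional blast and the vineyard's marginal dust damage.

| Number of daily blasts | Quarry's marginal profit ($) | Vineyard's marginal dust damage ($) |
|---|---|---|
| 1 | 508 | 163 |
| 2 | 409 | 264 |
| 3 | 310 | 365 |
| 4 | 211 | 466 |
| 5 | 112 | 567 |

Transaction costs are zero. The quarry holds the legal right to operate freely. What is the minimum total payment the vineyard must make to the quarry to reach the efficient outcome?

$633

Left alone the quarry would choose level 5 (marginal profit stays positive).
Efficient level: k* = 2 (marginal profit ≥ marginal dust damage through 2).
The vineyard must at least cover the quarry's forgone profit from cutting 5→2: 310 + 211 + 112 = 633.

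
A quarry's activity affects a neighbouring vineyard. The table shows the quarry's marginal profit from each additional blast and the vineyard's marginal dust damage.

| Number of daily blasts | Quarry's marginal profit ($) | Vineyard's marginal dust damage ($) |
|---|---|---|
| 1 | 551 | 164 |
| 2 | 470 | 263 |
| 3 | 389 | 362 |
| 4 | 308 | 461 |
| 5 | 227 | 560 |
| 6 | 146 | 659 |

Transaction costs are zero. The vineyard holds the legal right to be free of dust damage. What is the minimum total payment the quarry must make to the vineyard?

Efficient level: marginal profit ≥ marginal dust damage through level 3, so k* = 3.
With the vineyard holding the right, the quarry must at least compensate total damage at k*: 164 + 263 + 362 = 789.

$789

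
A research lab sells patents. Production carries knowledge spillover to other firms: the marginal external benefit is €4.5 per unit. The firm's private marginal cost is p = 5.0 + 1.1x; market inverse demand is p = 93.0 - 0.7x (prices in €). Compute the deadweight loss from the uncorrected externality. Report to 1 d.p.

DWL = €5.6

Market equilibrium (private): 5.0 + 1.1x = 93.0 - 0.7x → x_m = 48.8889.
Social marginal cost = private MC − MEB = 0.5 + 1.1x.
Set SMC = demand: 0.5 + 1.1x = 93.0 - 0.7x → x* = 51.3889.
The loss is the area between SMC and demand from x* to x_m; with linear curves that's a triangle of height MEB(x_m).
DWL = ½ × 2.5000 × 4.5000 = 5.6250.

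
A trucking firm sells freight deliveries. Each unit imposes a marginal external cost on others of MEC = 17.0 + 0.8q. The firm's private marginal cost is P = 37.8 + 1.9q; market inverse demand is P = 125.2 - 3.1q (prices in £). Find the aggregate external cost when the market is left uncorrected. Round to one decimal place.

£419.4

Market equilibrium (private): 37.8 + 1.9q = 125.2 - 3.1q → q_m = 17.4800.
Total external cost = ∫₀^{q_m} (17.0 + 0.8q) dq = 17.0×17.4800 + ½×0.8×17.4800² = 419.3802.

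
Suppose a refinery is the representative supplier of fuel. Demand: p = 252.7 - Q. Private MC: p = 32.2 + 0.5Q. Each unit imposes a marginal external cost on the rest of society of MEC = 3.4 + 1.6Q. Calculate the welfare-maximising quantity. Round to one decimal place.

Q* = 70.0

Social marginal cost = private MC + MEC = 35.6 + 2.1Q.
Set SMC = demand: 35.6 + 2.1Q = 252.7 - Q → Q* = 70.0323.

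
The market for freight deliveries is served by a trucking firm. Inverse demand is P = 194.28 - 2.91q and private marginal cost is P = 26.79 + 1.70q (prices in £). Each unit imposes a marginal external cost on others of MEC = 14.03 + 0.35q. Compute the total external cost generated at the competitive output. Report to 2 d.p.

Market equilibrium (private): 26.79 + 1.70q = 194.28 - 2.91q → q_m = 36.3319.
Total external cost = ∫₀^{q_m} (14.03 + 0.35q) dq = 14.03×36.3319 + ½×0.35×36.3319² = 740.7378.

£740.74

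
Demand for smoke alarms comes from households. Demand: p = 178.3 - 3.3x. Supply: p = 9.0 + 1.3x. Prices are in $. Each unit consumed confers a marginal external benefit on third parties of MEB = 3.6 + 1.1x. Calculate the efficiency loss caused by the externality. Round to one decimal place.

DWL = $277.6

Market equilibrium (private): 9.0 + 1.3x = 178.3 - 3.3x → x_m = 36.8043.
Social marginal benefit = demand + MEB = 181.9 - 2.2x.
Set SMB = MC: 181.9 - 2.2x = 9.0 + 1.3x → x* = 49.4000.
The welfare-loss triangle has base |x_m − x*| and height MEB(x_m) (the vertical gap between SMB and MC is zero at x* and MEB at x_m).
DWL = ½ × 12.5957 × 44.0848 = 277.6395.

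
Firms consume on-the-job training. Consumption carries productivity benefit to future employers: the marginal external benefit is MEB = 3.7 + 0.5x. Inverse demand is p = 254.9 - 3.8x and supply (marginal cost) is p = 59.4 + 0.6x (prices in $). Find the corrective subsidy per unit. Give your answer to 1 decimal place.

subsidy = $29.2 per unit

Social marginal benefit = demand + MEB = 258.6 - 3.3x.
Set SMB = MC: 258.6 - 3.3x = 59.4 + 0.6x → x* = 51.0769.
The Pigouvian subsidy equals MEB at x*: 3.7 + 0.5×51.0769 = 29.2385.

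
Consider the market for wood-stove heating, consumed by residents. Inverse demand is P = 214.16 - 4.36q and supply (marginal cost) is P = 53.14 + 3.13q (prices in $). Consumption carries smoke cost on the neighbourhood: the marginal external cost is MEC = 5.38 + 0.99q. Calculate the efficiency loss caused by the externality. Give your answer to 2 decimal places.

Market equilibrium (private): 53.14 + 3.13q = 214.16 - 4.36q → q_m = 21.4980.
Social marginal benefit = demand − MEC = 208.78 - 5.35q.
Set SMB = MC: 208.78 - 5.35q = 53.14 + 3.13q → q* = 18.3538.
Height of the DWL triangle at q_m is MC(q_m) − SMB(q_m) = MEC(q_m) = 26.6630.
DWL = ½ × 3.1442 × 26.6630 = 41.9169.

DWL = $41.92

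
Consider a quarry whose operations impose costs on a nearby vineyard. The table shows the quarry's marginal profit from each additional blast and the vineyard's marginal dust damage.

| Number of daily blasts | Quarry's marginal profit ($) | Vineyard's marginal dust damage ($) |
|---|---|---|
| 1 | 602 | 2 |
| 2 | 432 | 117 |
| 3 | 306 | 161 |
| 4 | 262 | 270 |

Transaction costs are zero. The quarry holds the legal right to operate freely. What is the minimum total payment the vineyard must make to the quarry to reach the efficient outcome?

$262

Left alone the quarry would choose level 4 (marginal profit stays positive).
Efficient level: k* = 3 (marginal profit ≥ marginal dust damage through 3).
The vineyard must at least cover the quarry's forgone profit from cutting 4→3: 262 = 262.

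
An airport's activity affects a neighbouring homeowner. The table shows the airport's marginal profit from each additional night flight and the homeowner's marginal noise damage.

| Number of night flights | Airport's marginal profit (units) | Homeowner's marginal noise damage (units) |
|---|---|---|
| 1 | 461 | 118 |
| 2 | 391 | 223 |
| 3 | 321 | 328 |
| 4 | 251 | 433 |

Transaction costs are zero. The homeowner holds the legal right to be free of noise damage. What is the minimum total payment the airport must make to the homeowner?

341

Efficient level: marginal profit ≥ marginal noise damage through level 2, so k* = 2.
With the homeowner holding the right, the airport must at least compensate total damage at k*: 118 + 223 = 341.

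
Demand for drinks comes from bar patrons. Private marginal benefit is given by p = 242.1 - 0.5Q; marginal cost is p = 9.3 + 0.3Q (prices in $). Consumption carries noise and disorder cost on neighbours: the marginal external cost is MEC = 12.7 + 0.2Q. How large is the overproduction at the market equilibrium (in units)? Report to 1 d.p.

70.9 units

Market equilibrium (private): 9.3 + 0.3Q = 242.1 - 0.5Q → Q_m = 291.0000.
Social marginal benefit = demand − MEC = 229.4 - 0.7Q.
Set SMB = MC: 229.4 - 0.7Q = 9.3 + 0.3Q → Q* = 220.1000.
Gap = |291.0000 − 220.1000| = 70.9000.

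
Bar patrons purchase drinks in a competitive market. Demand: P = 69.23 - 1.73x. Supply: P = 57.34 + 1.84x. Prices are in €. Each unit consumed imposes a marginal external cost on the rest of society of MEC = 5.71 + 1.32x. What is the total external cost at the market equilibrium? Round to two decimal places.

Market equilibrium (private): 57.34 + 1.84x = 69.23 - 1.73x → x_m = 3.3305.
Total external cost = ∫₀^{x_m} (5.71 + 1.32x) dx = 5.71×3.3305 + ½×1.32×3.3305² = 26.3380.

€26.34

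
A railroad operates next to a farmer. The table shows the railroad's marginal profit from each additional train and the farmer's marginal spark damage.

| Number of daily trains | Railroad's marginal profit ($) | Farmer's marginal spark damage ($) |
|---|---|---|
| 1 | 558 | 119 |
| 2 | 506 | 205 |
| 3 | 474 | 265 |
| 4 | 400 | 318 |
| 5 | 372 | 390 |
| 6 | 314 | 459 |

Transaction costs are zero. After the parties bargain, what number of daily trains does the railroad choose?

4

Bargaining reaches the level where marginal profit last exceeds marginal spark damage.
That holds through level 4 (400 ≥ 318) but not at 5 (372 < 390).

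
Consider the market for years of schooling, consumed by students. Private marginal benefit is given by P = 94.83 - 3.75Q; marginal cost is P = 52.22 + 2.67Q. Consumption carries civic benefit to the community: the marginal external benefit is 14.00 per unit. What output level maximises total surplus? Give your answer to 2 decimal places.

Social marginal benefit = demand + MEB = 108.83 - 3.75Q.
Set SMB = MC: 108.83 - 3.75Q = 52.22 + 2.67Q → Q* = 8.8178.

Q* = 8.82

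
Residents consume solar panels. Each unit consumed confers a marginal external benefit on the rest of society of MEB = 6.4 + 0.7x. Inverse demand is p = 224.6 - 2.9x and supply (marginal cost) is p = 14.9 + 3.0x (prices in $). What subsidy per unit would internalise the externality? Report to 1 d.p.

subsidy = $35.5 per unit

Social marginal benefit = demand + MEB = 231.0 - 2.2x.
Set SMB = MC: 231.0 - 2.2x = 14.9 + 3.0x → x* = 41.5577.
The Pigouvian subsidy equals MEB at x*: 6.4 + 0.7×41.5577 = 35.4904.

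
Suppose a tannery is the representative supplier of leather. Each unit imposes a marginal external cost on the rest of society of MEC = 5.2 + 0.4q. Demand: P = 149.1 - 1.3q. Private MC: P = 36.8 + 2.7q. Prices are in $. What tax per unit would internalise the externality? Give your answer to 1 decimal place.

tax = $14.9 per unit

Social marginal cost = private MC + MEC = 42.0 + 3.1q.
Set SMC = demand: 42.0 + 3.1q = 149.1 - 1.3q → q* = 24.3409.
The Pigouvian tax equals MEC at q*: 5.2 + 0.4×24.3409 = 14.9364.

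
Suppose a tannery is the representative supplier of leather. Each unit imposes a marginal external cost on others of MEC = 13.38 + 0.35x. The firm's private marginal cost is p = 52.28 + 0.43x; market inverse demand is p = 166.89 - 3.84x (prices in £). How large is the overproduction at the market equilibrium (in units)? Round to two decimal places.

Market equilibrium (private): 52.28 + 0.43x = 166.89 - 3.84x → x_m = 26.8407.
Social marginal cost = private MC + MEC = 65.66 + 0.78x.
Set SMC = demand: 65.66 + 0.78x = 166.89 - 3.84x → x* = 21.9113.
Gap = |26.8407 − 21.9113| = 4.9294.

4.93 units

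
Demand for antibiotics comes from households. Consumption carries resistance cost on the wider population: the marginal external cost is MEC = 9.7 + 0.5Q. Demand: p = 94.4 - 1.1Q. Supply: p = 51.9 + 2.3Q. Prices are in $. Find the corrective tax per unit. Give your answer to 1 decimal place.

Social marginal benefit = demand − MEC = 84.7 - 1.6Q.
Set SMB = MC: 84.7 - 1.6Q = 51.9 + 2.3Q → Q* = 8.4103.
The Pigouvian tax equals MEC at Q*: 9.7 + 0.5×8.4103 = 13.9052.

tax = $13.9 per unit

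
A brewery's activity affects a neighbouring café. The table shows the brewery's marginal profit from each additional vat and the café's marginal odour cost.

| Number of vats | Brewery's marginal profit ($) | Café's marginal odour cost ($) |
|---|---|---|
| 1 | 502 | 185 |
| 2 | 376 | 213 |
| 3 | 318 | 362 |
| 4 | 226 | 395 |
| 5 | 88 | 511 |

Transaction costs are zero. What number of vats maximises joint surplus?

2

Bargaining reaches the level where marginal profit last exceeds marginal odour cost.
That holds through level 2 (376 ≥ 213) but not at 3 (318 < 362).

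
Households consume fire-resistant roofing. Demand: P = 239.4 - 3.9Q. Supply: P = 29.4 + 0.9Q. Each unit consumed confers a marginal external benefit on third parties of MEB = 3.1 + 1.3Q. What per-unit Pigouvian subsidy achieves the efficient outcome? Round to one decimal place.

Social marginal benefit = demand + MEB = 242.5 - 2.6Q.
Set SMB = MC: 242.5 - 2.6Q = 29.4 + 0.9Q → Q* = 60.8857.
The Pigouvian subsidy equals MEB at Q*: 3.1 + 1.3×60.8857 = 82.2514.

subsidy = 82.3 per unit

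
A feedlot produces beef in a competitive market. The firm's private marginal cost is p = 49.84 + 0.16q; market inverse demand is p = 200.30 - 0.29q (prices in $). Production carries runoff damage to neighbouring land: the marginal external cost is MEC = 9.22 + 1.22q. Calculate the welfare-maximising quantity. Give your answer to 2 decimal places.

Social marginal cost = private MC + MEC = 59.06 + 1.38q.
Set SMC = demand: 59.06 + 1.38q = 200.30 - 0.29q → q* = 84.5749.

q* = 84.57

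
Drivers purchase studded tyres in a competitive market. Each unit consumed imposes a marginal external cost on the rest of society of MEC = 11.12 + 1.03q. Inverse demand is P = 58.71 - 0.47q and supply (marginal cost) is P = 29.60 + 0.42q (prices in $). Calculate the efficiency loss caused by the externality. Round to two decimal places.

DWL = $522.88

Market equilibrium (private): 29.60 + 0.42q = 58.71 - 0.47q → q_m = 32.7079.
Social marginal benefit = demand − MEC = 47.59 - 1.50q.
Set SMB = MC: 47.59 - 1.50q = 29.60 + 0.42q → q* = 9.3698.
Between q* and q_m the wedge MC − SMB runs linearly from 0 to MEC(q_m), so the loss is a triangle.
DWL = ½ × 23.3381 × 44.8091 = 522.8796.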